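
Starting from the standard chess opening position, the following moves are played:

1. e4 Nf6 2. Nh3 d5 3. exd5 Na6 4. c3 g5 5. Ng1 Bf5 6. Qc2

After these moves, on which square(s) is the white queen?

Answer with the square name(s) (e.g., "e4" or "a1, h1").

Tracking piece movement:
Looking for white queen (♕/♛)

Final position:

  a b c d e f g h
  ─────────────────
8│♜ · · ♛ ♚ ♝ · ♜│8
7│♟ ♟ ♟ · ♟ ♟ · ♟│7
6│♞ · · · · ♞ · ·│6
5│· · · ♙ · ♝ ♟ ·│5
4│· · · · · · · ·│4
3│· · ♙ · · · · ·│3
2│♙ ♙ ♕ ♙ · ♙ ♙ ♙│2
1│♖ ♘ ♗ · ♔ ♗ ♘ ♖│1
  ─────────────────
  a b c d e f g h


c2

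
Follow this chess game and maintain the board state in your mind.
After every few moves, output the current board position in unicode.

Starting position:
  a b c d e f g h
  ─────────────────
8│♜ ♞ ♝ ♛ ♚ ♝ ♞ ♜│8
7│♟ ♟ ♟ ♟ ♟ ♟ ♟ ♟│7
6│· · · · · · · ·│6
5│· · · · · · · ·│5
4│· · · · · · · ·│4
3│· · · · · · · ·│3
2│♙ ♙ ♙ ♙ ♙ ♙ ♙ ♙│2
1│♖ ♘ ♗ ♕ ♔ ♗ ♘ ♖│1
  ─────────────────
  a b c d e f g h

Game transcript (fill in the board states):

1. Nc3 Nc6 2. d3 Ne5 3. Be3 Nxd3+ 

  a b c d e f g h
  ─────────────────
8│♜ · ♝ ♛ ♚ ♝ ♞ ♜│8
7│♟ ♟ ♟ ♟ ♟ ♟ ♟ ♟│7
6│· · · · · · · ·│6
5│· · · · · · · ·│5
4│· · · · · · · ·│4
3│· · ♘ ♞ ♗ · · ·│3
2│♙ ♙ ♙ · ♙ ♙ ♙ ♙│2
1│♖ · · ♕ ♔ ♗ ♘ ♖│1
  ─────────────────
  a b c d e f g h

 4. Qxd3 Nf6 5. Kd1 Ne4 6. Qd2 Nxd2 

  a b c d e f g h
  ─────────────────
8│♜ · ♝ ♛ ♚ ♝ · ♜│8
7│♟ ♟ ♟ ♟ ♟ ♟ ♟ ♟│7
6│· · · · · · · ·│6
5│· · · · · · · ·│5
4│· · · · · · · ·│4
3│· · ♘ · ♗ · · ·│3
2│♙ ♙ ♙ ♞ ♙ ♙ ♙ ♙│2
1│♖ · · ♔ · ♗ ♘ ♖│1
  ─────────────────
  a b c d e f g h

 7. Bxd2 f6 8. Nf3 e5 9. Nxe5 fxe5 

  a b c d e f g h
  ─────────────────
8│♜ · ♝ ♛ ♚ ♝ · ♜│8
7│♟ ♟ ♟ ♟ · · ♟ ♟│7
6│· · · · · · · ·│6
5│· · · · ♟ · · ·│5
4│· · · · · · · ·│4
3│· · ♘ · · · · ·│3
2│♙ ♙ ♙ ♗ ♙ ♙ ♙ ♙│2
1│♖ · · ♔ · ♗ · ♖│1
  ─────────────────
  a b c d e f g h

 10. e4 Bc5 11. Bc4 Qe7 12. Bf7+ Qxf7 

  a b c d e f g h
  ─────────────────
8│♜ · ♝ · ♚ · · ♜│8
7│♟ ♟ ♟ ♟ · ♛ ♟ ♟│7
6│· · · · · · · ·│6
5│· · ♝ · ♟ · · ·│5
4│· · · · ♙ · · ·│4
3│· · ♘ · · · · ·│3
2│♙ ♙ ♙ ♗ · ♙ ♙ ♙│2
1│♖ · · ♔ · · · ♖│1
  ─────────────────
  a b c d e f g h

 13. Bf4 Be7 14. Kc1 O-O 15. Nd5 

  a b c d e f g h
  ─────────────────
8│♜ · ♝ · · ♜ ♚ ·│8
7│♟ ♟ ♟ ♟ ♝ ♛ ♟ ♟│7
6│· · · · · · · ·│6
5│· · · ♘ ♟ · · ·│5
4│· · · · ♙ ♗ · ·│4
3│· · · · · · · ·│3
2│♙ ♙ ♙ · · ♙ ♙ ♙│2
1│♖ · ♔ · · · · ♖│1
  ─────────────────
  a b c d e f g h


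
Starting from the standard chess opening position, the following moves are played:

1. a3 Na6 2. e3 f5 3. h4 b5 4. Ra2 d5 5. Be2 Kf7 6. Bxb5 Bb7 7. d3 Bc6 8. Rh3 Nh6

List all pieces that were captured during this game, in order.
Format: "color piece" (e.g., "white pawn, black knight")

Tracking captures:
  Bxb5: captured black pawn

black pawn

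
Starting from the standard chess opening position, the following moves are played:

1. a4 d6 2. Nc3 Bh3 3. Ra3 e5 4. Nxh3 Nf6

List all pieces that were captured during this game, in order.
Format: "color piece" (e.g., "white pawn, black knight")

Tracking captures:
  Nxh3: captured black bishop

black bishop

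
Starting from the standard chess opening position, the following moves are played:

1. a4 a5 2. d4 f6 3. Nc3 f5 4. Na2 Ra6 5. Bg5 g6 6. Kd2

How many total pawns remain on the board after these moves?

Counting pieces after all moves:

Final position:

  a b c d e f g h
  ─────────────────
8│· ♞ ♝ ♛ ♚ ♝ ♞ ♜│8
7│· ♟ ♟ ♟ ♟ · · ♟│7
6│♜ · · · · · ♟ ·│6
5│♟ · · · · ♟ ♗ ·│5
4│♙ · · ♙ · · · ·│4
3│· · · · · · · ·│3
2│♘ ♙ ♙ ♔ ♙ ♙ ♙ ♙│2
1│♖ · · ♕ · ♗ ♘ ♖│1
  ─────────────────
  a b c d e f g h


16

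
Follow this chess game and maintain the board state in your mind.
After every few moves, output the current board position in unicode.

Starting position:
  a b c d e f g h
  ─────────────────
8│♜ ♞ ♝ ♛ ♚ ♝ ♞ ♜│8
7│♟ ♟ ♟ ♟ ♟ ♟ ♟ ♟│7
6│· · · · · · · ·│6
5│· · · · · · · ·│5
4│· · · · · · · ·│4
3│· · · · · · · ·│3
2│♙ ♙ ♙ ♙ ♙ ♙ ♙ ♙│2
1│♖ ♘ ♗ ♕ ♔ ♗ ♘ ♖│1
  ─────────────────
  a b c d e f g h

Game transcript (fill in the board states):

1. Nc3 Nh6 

  a b c d e f g h
  ─────────────────
8│♜ ♞ ♝ ♛ ♚ ♝ · ♜│8
7│♟ ♟ ♟ ♟ ♟ ♟ ♟ ♟│7
6│· · · · · · · ♞│6
5│· · · · · · · ·│5
4│· · · · · · · ·│4
3│· · ♘ · · · · ·│3
2│♙ ♙ ♙ ♙ ♙ ♙ ♙ ♙│2
1│♖ · ♗ ♕ ♔ ♗ ♘ ♖│1
  ─────────────────
  a b c d e f g h

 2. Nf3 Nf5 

  a b c d e f g h
  ─────────────────
8│♜ ♞ ♝ ♛ ♚ ♝ · ♜│8
7│♟ ♟ ♟ ♟ ♟ ♟ ♟ ♟│7
6│· · · · · · · ·│6
5│· · · · · ♞ · ·│5
4│· · · · · · · ·│4
3│· · ♘ · · ♘ · ·│3
2│♙ ♙ ♙ ♙ ♙ ♙ ♙ ♙│2
1│♖ · ♗ ♕ ♔ ♗ · ♖│1
  ─────────────────
  a b c d e f g h

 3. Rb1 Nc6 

  a b c d e f g h
  ─────────────────
8│♜ · ♝ ♛ ♚ ♝ · ♜│8
7│♟ ♟ ♟ ♟ ♟ ♟ ♟ ♟│7
6│· · ♞ · · · · ·│6
5│· · · · · ♞ · ·│5
4│· · · · · · · ·│4
3│· · ♘ · · ♘ · ·│3
2│♙ ♙ ♙ ♙ ♙ ♙ ♙ ♙│2
1│· ♖ ♗ ♕ ♔ ♗ · ♖│1
  ─────────────────
  a b c d e f g h



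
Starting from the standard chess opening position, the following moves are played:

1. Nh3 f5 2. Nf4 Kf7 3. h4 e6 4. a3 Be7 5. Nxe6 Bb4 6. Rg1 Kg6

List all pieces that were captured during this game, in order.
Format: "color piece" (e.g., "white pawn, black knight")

Tracking captures:
  Nxe6: captured black pawn

black pawn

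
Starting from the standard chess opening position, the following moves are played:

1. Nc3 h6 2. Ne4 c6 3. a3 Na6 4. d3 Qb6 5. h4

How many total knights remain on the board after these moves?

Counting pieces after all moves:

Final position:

  a b c d e f g h
  ─────────────────
8│♜ · ♝ · ♚ ♝ ♞ ♜│8
7│♟ ♟ · ♟ ♟ ♟ ♟ ·│7
6│♞ ♛ ♟ · · · · ♟│6
5│· · · · · · · ·│5
4│· · · · ♘ · · ♙│4
3│♙ · · ♙ · · · ·│3
2│· ♙ ♙ · ♙ ♙ ♙ ·│2
1│♖ · ♗ ♕ ♔ ♗ ♘ ♖│1
  ─────────────────
  a b c d e f g h


4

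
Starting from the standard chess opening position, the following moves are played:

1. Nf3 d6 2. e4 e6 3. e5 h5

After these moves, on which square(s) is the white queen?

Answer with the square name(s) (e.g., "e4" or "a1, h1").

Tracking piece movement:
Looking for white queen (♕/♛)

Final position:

  a b c d e f g h
  ─────────────────
8│♜ ♞ ♝ ♛ ♚ ♝ ♞ ♜│8
7│♟ ♟ ♟ · · ♟ ♟ ·│7
6│· · · ♟ ♟ · · ·│6
5│· · · · ♙ · · ♟│5
4│· · · · · · · ·│4
3│· · · · · ♘ · ·│3
2│♙ ♙ ♙ ♙ · ♙ ♙ ♙│2
1│♖ ♘ ♗ ♕ ♔ ♗ · ♖│1
  ─────────────────
  a b c d e f g h


d1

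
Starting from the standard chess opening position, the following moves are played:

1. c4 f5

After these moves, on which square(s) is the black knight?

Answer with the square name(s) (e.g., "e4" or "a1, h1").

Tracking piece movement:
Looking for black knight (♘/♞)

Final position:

  a b c d e f g h
  ─────────────────
8│♜ ♞ ♝ ♛ ♚ ♝ ♞ ♜│8
7│♟ ♟ ♟ ♟ ♟ · ♟ ♟│7
6│· · · · · · · ·│6
5│· · · · · ♟ · ·│5
4│· · ♙ · · · · ·│4
3│· · · · · · · ·│3
2│♙ ♙ · ♙ ♙ ♙ ♙ ♙│2
1│♖ ♘ ♗ ♕ ♔ ♗ ♘ ♖│1
  ─────────────────
  a b c d e f g h


b8, g8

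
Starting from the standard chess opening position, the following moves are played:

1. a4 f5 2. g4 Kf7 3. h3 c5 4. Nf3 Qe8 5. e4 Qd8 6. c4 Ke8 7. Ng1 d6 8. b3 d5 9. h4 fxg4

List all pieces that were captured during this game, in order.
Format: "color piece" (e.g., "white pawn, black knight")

Tracking captures:
  fxg4: captured white pawn

white pawn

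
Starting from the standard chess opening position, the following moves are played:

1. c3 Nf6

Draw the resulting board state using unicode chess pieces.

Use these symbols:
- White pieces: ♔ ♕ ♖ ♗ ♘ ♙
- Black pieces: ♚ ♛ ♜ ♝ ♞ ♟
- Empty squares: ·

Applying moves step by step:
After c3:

♜ ♞ ♝ ♛ ♚ ♝ ♞ ♜
♟ ♟ ♟ ♟ ♟ ♟ ♟ ♟
· · · · · · · ·
· · · · · · · ·
· · · · · · · ·
· · ♙ · · · · ·
♙ ♙ · ♙ ♙ ♙ ♙ ♙
♖ ♘ ♗ ♕ ♔ ♗ ♘ ♖


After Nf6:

♜ ♞ ♝ ♛ ♚ ♝ · ♜
♟ ♟ ♟ ♟ ♟ ♟ ♟ ♟
· · · · · ♞ · ·
· · · · · · · ·
· · · · · · · ·
· · ♙ · · · · ·
♙ ♙ · ♙ ♙ ♙ ♙ ♙
♖ ♘ ♗ ♕ ♔ ♗ ♘ ♖



  a b c d e f g h
  ─────────────────
8│♜ ♞ ♝ ♛ ♚ ♝ · ♜│8
7│♟ ♟ ♟ ♟ ♟ ♟ ♟ ♟│7
6│· · · · · ♞ · ·│6
5│· · · · · · · ·│5
4│· · · · · · · ·│4
3│· · ♙ · · · · ·│3
2│♙ ♙ · ♙ ♙ ♙ ♙ ♙│2
1│♖ ♘ ♗ ♕ ♔ ♗ ♘ ♖│1
  ─────────────────
  a b c d e f g h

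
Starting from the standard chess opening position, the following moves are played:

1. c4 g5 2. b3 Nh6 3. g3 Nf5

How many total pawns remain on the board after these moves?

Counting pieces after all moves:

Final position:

  a b c d e f g h
  ─────────────────
8│♜ ♞ ♝ ♛ ♚ ♝ · ♜│8
7│♟ ♟ ♟ ♟ ♟ ♟ · ♟│7
6│· · · · · · · ·│6
5│· · · · · ♞ ♟ ·│5
4│· · ♙ · · · · ·│4
3│· ♙ · · · · ♙ ·│3
2│♙ · · ♙ ♙ ♙ · ♙│2
1│♖ ♘ ♗ ♕ ♔ ♗ ♘ ♖│1
  ─────────────────
  a b c d e f g h


16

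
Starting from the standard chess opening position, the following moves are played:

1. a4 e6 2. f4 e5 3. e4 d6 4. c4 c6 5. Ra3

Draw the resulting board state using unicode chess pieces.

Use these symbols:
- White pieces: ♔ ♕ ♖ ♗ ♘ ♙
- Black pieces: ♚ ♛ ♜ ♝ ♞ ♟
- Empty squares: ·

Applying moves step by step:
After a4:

♜ ♞ ♝ ♛ ♚ ♝ ♞ ♜
♟ ♟ ♟ ♟ ♟ ♟ ♟ ♟
· · · · · · · ·
· · · · · · · ·
♙ · · · · · · ·
· · · · · · · ·
· ♙ ♙ ♙ ♙ ♙ ♙ ♙
♖ ♘ ♗ ♕ ♔ ♗ ♘ ♖


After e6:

♜ ♞ ♝ ♛ ♚ ♝ ♞ ♜
♟ ♟ ♟ ♟ · ♟ ♟ ♟
· · · · ♟ · · ·
· · · · · · · ·
♙ · · · · · · ·
· · · · · · · ·
· ♙ ♙ ♙ ♙ ♙ ♙ ♙
♖ ♘ ♗ ♕ ♔ ♗ ♘ ♖


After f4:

♜ ♞ ♝ ♛ ♚ ♝ ♞ ♜
♟ ♟ ♟ ♟ · ♟ ♟ ♟
· · · · ♟ · · ·
· · · · · · · ·
♙ · · · · ♙ · ·
· · · · · · · ·
· ♙ ♙ ♙ ♙ · ♙ ♙
♖ ♘ ♗ ♕ ♔ ♗ ♘ ♖


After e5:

♜ ♞ ♝ ♛ ♚ ♝ ♞ ♜
♟ ♟ ♟ ♟ · ♟ ♟ ♟
· · · · · · · ·
· · · · ♟ · · ·
♙ · · · · ♙ · ·
· · · · · · · ·
· ♙ ♙ ♙ ♙ · ♙ ♙
♖ ♘ ♗ ♕ ♔ ♗ ♘ ♖


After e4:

♜ ♞ ♝ ♛ ♚ ♝ ♞ ♜
♟ ♟ ♟ ♟ · ♟ ♟ ♟
· · · · · · · ·
· · · · ♟ · · ·
♙ · · · ♙ ♙ · ·
· · · · · · · ·
· ♙ ♙ ♙ · · ♙ ♙
♖ ♘ ♗ ♕ ♔ ♗ ♘ ♖


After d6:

♜ ♞ ♝ ♛ ♚ ♝ ♞ ♜
♟ ♟ ♟ · · ♟ ♟ ♟
· · · ♟ · · · ·
· · · · ♟ · · ·
♙ · · · ♙ ♙ · ·
· · · · · · · ·
· ♙ ♙ ♙ · · ♙ ♙
♖ ♘ ♗ ♕ ♔ ♗ ♘ ♖


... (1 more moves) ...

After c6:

♜ ♞ ♝ ♛ ♚ ♝ ♞ ♜
♟ ♟ · · · ♟ ♟ ♟
· · ♟ ♟ · · · ·
· · · · ♟ · · ·
♙ · ♙ · ♙ ♙ · ·
· · · · · · · ·
· ♙ · ♙ · · ♙ ♙
♖ ♘ ♗ ♕ ♔ ♗ ♘ ♖


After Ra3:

♜ ♞ ♝ ♛ ♚ ♝ ♞ ♜
♟ ♟ · · · ♟ ♟ ♟
· · ♟ ♟ · · · ·
· · · · ♟ · · ·
♙ · ♙ · ♙ ♙ · ·
♖ · · · · · · ·
· ♙ · ♙ · · ♙ ♙
· ♘ ♗ ♕ ♔ ♗ ♘ ♖



  a b c d e f g h
  ─────────────────
8│♜ ♞ ♝ ♛ ♚ ♝ ♞ ♜│8
7│♟ ♟ · · · ♟ ♟ ♟│7
6│· · ♟ ♟ · · · ·│6
5│· · · · ♟ · · ·│5
4│♙ · ♙ · ♙ ♙ · ·│4
3│♖ · · · · · · ·│3
2│· ♙ · ♙ · · ♙ ♙│2
1│· ♘ ♗ ♕ ♔ ♗ ♘ ♖│1
  ─────────────────
  a b c d e f g h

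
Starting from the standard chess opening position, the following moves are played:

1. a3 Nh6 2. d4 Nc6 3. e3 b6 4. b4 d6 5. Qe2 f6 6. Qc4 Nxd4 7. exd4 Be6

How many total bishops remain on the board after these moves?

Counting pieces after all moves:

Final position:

  a b c d e f g h
  ─────────────────
8│♜ · · ♛ ♚ ♝ · ♜│8
7│♟ · ♟ · ♟ · ♟ ♟│7
6│· ♟ · ♟ ♝ ♟ · ♞│6
5│· · · · · · · ·│5
4│· ♙ ♕ ♙ · · · ·│4
3│♙ · · · · · · ·│3
2│· · ♙ · · ♙ ♙ ♙│2
1│♖ ♘ ♗ · ♔ ♗ ♘ ♖│1
  ─────────────────
  a b c d e f g h


4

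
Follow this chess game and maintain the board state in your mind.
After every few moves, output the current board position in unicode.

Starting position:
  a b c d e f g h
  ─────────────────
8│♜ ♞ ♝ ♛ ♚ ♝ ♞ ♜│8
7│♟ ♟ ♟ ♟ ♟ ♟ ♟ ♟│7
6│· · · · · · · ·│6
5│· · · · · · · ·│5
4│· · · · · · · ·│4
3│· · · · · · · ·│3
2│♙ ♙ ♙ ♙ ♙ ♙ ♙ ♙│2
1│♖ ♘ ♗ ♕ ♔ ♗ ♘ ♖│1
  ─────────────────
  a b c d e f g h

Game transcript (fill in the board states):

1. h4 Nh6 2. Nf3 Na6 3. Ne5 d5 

  a b c d e f g h
  ─────────────────
8│♜ · ♝ ♛ ♚ ♝ · ♜│8
7│♟ ♟ ♟ · ♟ ♟ ♟ ♟│7
6│♞ · · · · · · ♞│6
5│· · · ♟ ♘ · · ·│5
4│· · · · · · · ♙│4
3│· · · · · · · ·│3
2│♙ ♙ ♙ ♙ ♙ ♙ ♙ ·│2
1│♖ ♘ ♗ ♕ ♔ ♗ · ♖│1
  ─────────────────
  a b c d e f g h

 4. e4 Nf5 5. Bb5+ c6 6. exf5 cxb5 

  a b c d e f g h
  ─────────────────
8│♜ · ♝ ♛ ♚ ♝ · ♜│8
7│♟ ♟ · · ♟ ♟ ♟ ♟│7
6│♞ · · · · · · ·│6
5│· ♟ · ♟ ♘ ♙ · ·│5
4│· · · · · · · ♙│4
3│· · · · · · · ·│3
2│♙ ♙ ♙ ♙ · ♙ ♙ ·│2
1│♖ ♘ ♗ ♕ ♔ · · ♖│1
  ─────────────────
  a b c d e f g h

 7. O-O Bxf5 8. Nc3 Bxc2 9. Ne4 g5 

  a b c d e f g h
  ─────────────────
8│♜ · · ♛ ♚ ♝ · ♜│8
7│♟ ♟ · · ♟ ♟ · ♟│7
6│♞ · · · · · · ·│6
5│· ♟ · ♟ ♘ · ♟ ·│5
4│· · · · ♘ · · ♙│4
3│· · · · · · · ·│3
2│♙ ♙ ♝ ♙ · ♙ ♙ ·│2
1│♖ · ♗ ♕ · ♖ ♔ ·│1
  ─────────────────
  a b c d e f g h

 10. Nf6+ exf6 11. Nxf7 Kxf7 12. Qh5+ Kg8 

  a b c d e f g h
  ─────────────────
8│♜ · · ♛ · ♝ ♚ ♜│8
7│♟ ♟ · · · · · ♟│7
6│♞ · · · · ♟ · ·│6
5│· ♟ · ♟ · · ♟ ♕│5
4│· · · · · · · ♙│4
3│· · · · · · · ·│3
2│♙ ♙ ♝ ♙ · ♙ ♙ ·│2
1│♖ · ♗ · · ♖ ♔ ·│1
  ─────────────────
  a b c d e f g h

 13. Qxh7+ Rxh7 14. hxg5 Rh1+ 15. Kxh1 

  a b c d e f g h
  ─────────────────
8│♜ · · ♛ · ♝ ♚ ·│8
7│♟ ♟ · · · · · ·│7
6│♞ · · · · ♟ · ·│6
5│· ♟ · ♟ · · ♙ ·│5
4│· · · · · · · ·│4
3│· · · · · · · ·│3
2│♙ ♙ ♝ ♙ · ♙ ♙ ·│2
1│♖ · ♗ · · ♖ · ♔│1
  ─────────────────
  a b c d e f g h


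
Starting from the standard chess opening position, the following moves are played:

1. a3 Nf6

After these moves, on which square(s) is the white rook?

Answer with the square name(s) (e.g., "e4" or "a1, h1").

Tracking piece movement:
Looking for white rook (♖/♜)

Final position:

  a b c d e f g h
  ─────────────────
8│♜ ♞ ♝ ♛ ♚ ♝ · ♜│8
7│♟ ♟ ♟ ♟ ♟ ♟ ♟ ♟│7
6│· · · · · ♞ · ·│6
5│· · · · · · · ·│5
4│· · · · · · · ·│4
3│♙ · · · · · · ·│3
2│· ♙ ♙ ♙ ♙ ♙ ♙ ♙│2
1│♖ ♘ ♗ ♕ ♔ ♗ ♘ ♖│1
  ─────────────────
  a b c d e f g h


a1, h1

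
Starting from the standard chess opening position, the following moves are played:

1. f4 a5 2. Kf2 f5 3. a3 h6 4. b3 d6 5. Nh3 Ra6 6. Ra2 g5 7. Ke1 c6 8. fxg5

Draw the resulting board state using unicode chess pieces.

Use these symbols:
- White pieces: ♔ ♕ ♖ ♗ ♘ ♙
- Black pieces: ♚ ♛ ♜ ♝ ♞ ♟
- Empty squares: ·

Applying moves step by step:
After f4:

♜ ♞ ♝ ♛ ♚ ♝ ♞ ♜
♟ ♟ ♟ ♟ ♟ ♟ ♟ ♟
· · · · · · · ·
· · · · · · · ·
· · · · · ♙ · ·
· · · · · · · ·
♙ ♙ ♙ ♙ ♙ · ♙ ♙
♖ ♘ ♗ ♕ ♔ ♗ ♘ ♖


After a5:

♜ ♞ ♝ ♛ ♚ ♝ ♞ ♜
· ♟ ♟ ♟ ♟ ♟ ♟ ♟
· · · · · · · ·
♟ · · · · · · ·
· · · · · ♙ · ·
· · · · · · · ·
♙ ♙ ♙ ♙ ♙ · ♙ ♙
♖ ♘ ♗ ♕ ♔ ♗ ♘ ♖


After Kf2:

♜ ♞ ♝ ♛ ♚ ♝ ♞ ♜
· ♟ ♟ ♟ ♟ ♟ ♟ ♟
· · · · · · · ·
♟ · · · · · · ·
· · · · · ♙ · ·
· · · · · · · ·
♙ ♙ ♙ ♙ ♙ ♔ ♙ ♙
♖ ♘ ♗ ♕ · ♗ ♘ ♖


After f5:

♜ ♞ ♝ ♛ ♚ ♝ ♞ ♜
· ♟ ♟ ♟ ♟ · ♟ ♟
· · · · · · · ·
♟ · · · · ♟ · ·
· · · · · ♙ · ·
· · · · · · · ·
♙ ♙ ♙ ♙ ♙ ♔ ♙ ♙
♖ ♘ ♗ ♕ · ♗ ♘ ♖


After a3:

♜ ♞ ♝ ♛ ♚ ♝ ♞ ♜
· ♟ ♟ ♟ ♟ · ♟ ♟
· · · · · · · ·
♟ · · · · ♟ · ·
· · · · · ♙ · ·
♙ · · · · · · ·
· ♙ ♙ ♙ ♙ ♔ ♙ ♙
♖ ♘ ♗ ♕ · ♗ ♘ ♖


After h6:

♜ ♞ ♝ ♛ ♚ ♝ ♞ ♜
· ♟ ♟ ♟ ♟ · ♟ ·
· · · · · · · ♟
♟ · · · · ♟ · ·
· · · · · ♙ · ·
♙ · · · · · · ·
· ♙ ♙ ♙ ♙ ♔ ♙ ♙
♖ ♘ ♗ ♕ · ♗ ♘ ♖


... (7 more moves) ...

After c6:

· ♞ ♝ ♛ ♚ ♝ ♞ ♜
· ♟ · · ♟ · · ·
♜ · ♟ ♟ · · · ♟
♟ · · · · ♟ ♟ ·
· · · · · ♙ · ·
♙ ♙ · · · · · ♘
♖ · ♙ ♙ ♙ · ♙ ♙
· ♘ ♗ ♕ ♔ ♗ · ♖


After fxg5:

· ♞ ♝ ♛ ♚ ♝ ♞ ♜
· ♟ · · ♟ · · ·
♜ · ♟ ♟ · · · ♟
♟ · · · · ♟ ♙ ·
· · · · · · · ·
♙ ♙ · · · · · ♘
♖ · ♙ ♙ ♙ · ♙ ♙
· ♘ ♗ ♕ ♔ ♗ · ♖



  a b c d e f g h
  ─────────────────
8│· ♞ ♝ ♛ ♚ ♝ ♞ ♜│8
7│· ♟ · · ♟ · · ·│7
6│♜ · ♟ ♟ · · · ♟│6
5│♟ · · · · ♟ ♙ ·│5
4│· · · · · · · ·│4
3│♙ ♙ · · · · · ♘│3
2│♖ · ♙ ♙ ♙ · ♙ ♙│2
1│· ♘ ♗ ♕ ♔ ♗ · ♖│1
  ─────────────────
  a b c d e f g h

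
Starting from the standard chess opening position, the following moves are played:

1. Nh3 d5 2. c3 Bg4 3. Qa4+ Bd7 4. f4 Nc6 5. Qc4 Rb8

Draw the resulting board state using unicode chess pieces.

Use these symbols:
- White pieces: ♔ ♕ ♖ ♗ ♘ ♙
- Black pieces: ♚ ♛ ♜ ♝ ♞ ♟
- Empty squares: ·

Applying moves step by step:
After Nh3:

♜ ♞ ♝ ♛ ♚ ♝ ♞ ♜
♟ ♟ ♟ ♟ ♟ ♟ ♟ ♟
· · · · · · · ·
· · · · · · · ·
· · · · · · · ·
· · · · · · · ♘
♙ ♙ ♙ ♙ ♙ ♙ ♙ ♙
♖ ♘ ♗ ♕ ♔ ♗ · ♖


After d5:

♜ ♞ ♝ ♛ ♚ ♝ ♞ ♜
♟ ♟ ♟ · ♟ ♟ ♟ ♟
· · · · · · · ·
· · · ♟ · · · ·
· · · · · · · ·
· · · · · · · ♘
♙ ♙ ♙ ♙ ♙ ♙ ♙ ♙
♖ ♘ ♗ ♕ ♔ ♗ · ♖


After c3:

♜ ♞ ♝ ♛ ♚ ♝ ♞ ♜
♟ ♟ ♟ · ♟ ♟ ♟ ♟
· · · · · · · ·
· · · ♟ · · · ·
· · · · · · · ·
· · ♙ · · · · ♘
♙ ♙ · ♙ ♙ ♙ ♙ ♙
♖ ♘ ♗ ♕ ♔ ♗ · ♖


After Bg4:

♜ ♞ · ♛ ♚ ♝ ♞ ♜
♟ ♟ ♟ · ♟ ♟ ♟ ♟
· · · · · · · ·
· · · ♟ · · · ·
· · · · · · ♝ ·
· · ♙ · · · · ♘
♙ ♙ · ♙ ♙ ♙ ♙ ♙
♖ ♘ ♗ ♕ ♔ ♗ · ♖


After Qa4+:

♜ ♞ · ♛ ♚ ♝ ♞ ♜
♟ ♟ ♟ · ♟ ♟ ♟ ♟
· · · · · · · ·
· · · ♟ · · · ·
♕ · · · · · ♝ ·
· · ♙ · · · · ♘
♙ ♙ · ♙ ♙ ♙ ♙ ♙
♖ ♘ ♗ · ♔ ♗ · ♖


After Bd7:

♜ ♞ · ♛ ♚ ♝ ♞ ♜
♟ ♟ ♟ ♝ ♟ ♟ ♟ ♟
· · · · · · · ·
· · · ♟ · · · ·
♕ · · · · · · ·
· · ♙ · · · · ♘
♙ ♙ · ♙ ♙ ♙ ♙ ♙
♖ ♘ ♗ · ♔ ♗ · ♖


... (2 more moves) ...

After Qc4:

♜ · · ♛ ♚ ♝ ♞ ♜
♟ ♟ ♟ ♝ ♟ ♟ ♟ ♟
· · ♞ · · · · ·
· · · ♟ · · · ·
· · ♕ · · ♙ · ·
· · ♙ · · · · ♘
♙ ♙ · ♙ ♙ · ♙ ♙
♖ ♘ ♗ · ♔ ♗ · ♖


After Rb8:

· ♜ · ♛ ♚ ♝ ♞ ♜
♟ ♟ ♟ ♝ ♟ ♟ ♟ ♟
· · ♞ · · · · ·
· · · ♟ · · · ·
· · ♕ · · ♙ · ·
· · ♙ · · · · ♘
♙ ♙ · ♙ ♙ · ♙ ♙
♖ ♘ ♗ · ♔ ♗ · ♖



  a b c d e f g h
  ─────────────────
8│· ♜ · ♛ ♚ ♝ ♞ ♜│8
7│♟ ♟ ♟ ♝ ♟ ♟ ♟ ♟│7
6│· · ♞ · · · · ·│6
5│· · · ♟ · · · ·│5
4│· · ♕ · · ♙ · ·│4
3│· · ♙ · · · · ♘│3
2│♙ ♙ · ♙ ♙ · ♙ ♙│2
1│♖ ♘ ♗ · ♔ ♗ · ♖│1
  ─────────────────
  a b c d e f g h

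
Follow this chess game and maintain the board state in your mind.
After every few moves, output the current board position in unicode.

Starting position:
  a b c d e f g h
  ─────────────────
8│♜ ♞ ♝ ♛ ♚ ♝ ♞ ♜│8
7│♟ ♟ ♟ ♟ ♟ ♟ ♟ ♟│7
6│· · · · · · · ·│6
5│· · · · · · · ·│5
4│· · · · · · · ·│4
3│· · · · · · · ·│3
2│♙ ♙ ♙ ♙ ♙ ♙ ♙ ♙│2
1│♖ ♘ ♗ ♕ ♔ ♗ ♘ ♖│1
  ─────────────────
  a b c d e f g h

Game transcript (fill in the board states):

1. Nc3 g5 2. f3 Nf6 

  a b c d e f g h
  ─────────────────
8│♜ ♞ ♝ ♛ ♚ ♝ · ♜│8
7│♟ ♟ ♟ ♟ ♟ ♟ · ♟│7
6│· · · · · ♞ · ·│6
5│· · · · · · ♟ ·│5
4│· · · · · · · ·│4
3│· · ♘ · · ♙ · ·│3
2│♙ ♙ ♙ ♙ ♙ · ♙ ♙│2
1│♖ · ♗ ♕ ♔ ♗ ♘ ♖│1
  ─────────────────
  a b c d e f g h

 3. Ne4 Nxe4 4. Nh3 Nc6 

  a b c d e f g h
  ─────────────────
8│♜ · ♝ ♛ ♚ ♝ · ♜│8
7│♟ ♟ ♟ ♟ ♟ ♟ · ♟│7
6│· · ♞ · · · · ·│6
5│· · · · · · ♟ ·│5
4│· · · · ♞ · · ·│4
3│· · · · · ♙ · ♘│3
2│♙ ♙ ♙ ♙ ♙ · ♙ ♙│2
1│♖ · ♗ ♕ ♔ ♗ · ♖│1
  ─────────────────
  a b c d e f g h

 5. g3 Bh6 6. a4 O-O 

  a b c d e f g h
  ─────────────────
8│♜ · ♝ ♛ · ♜ ♚ ·│8
7│♟ ♟ ♟ ♟ ♟ ♟ · ♟│7
6│· · ♞ · · · · ♝│6
5│· · · · · · ♟ ·│5
4│♙ · · · ♞ · · ·│4
3│· · · · · ♙ ♙ ♘│3
2│· ♙ ♙ ♙ ♙ · · ♙│2
1│♖ · ♗ ♕ ♔ ♗ · ♖│1
  ─────────────────
  a b c d e f g h

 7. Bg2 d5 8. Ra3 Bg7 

  a b c d e f g h
  ─────────────────
8│♜ · ♝ ♛ · ♜ ♚ ·│8
7│♟ ♟ ♟ · ♟ ♟ ♝ ♟│7
6│· · ♞ · · · · ·│6
5│· · · ♟ · · ♟ ·│5
4│♙ · · · ♞ · · ·│4
3│♖ · · · · ♙ ♙ ♘│3
2│· ♙ ♙ ♙ ♙ · ♗ ♙│2
1│· · ♗ ♕ ♔ · · ♖│1
  ─────────────────
  a b c d e f g h

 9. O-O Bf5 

  a b c d e f g h
  ─────────────────
8│♜ · · ♛ · ♜ ♚ ·│8
7│♟ ♟ ♟ · ♟ ♟ ♝ ♟│7
6│· · ♞ · · · · ·│6
5│· · · ♟ · ♝ ♟ ·│5
4│♙ · · · ♞ · · ·│4
3│♖ · · · · ♙ ♙ ♘│3
2│· ♙ ♙ ♙ ♙ · ♗ ♙│2
1│· · ♗ ♕ · ♖ ♔ ·│1
  ─────────────────
  a b c d e f g h


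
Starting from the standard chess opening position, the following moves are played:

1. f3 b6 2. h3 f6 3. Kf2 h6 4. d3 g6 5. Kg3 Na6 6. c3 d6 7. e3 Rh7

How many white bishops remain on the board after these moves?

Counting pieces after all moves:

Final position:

  a b c d e f g h
  ─────────────────
8│♜ · ♝ ♛ ♚ ♝ ♞ ·│8
7│♟ · ♟ · ♟ · · ♜│7
6│♞ ♟ · ♟ · ♟ ♟ ♟│6
5│· · · · · · · ·│5
4│· · · · · · · ·│4
3│· · ♙ ♙ ♙ ♙ ♔ ♙│3
2│♙ ♙ · · · · ♙ ·│2
1│♖ ♘ ♗ ♕ · ♗ ♘ ♖│1
  ─────────────────
  a b c d e f g h


2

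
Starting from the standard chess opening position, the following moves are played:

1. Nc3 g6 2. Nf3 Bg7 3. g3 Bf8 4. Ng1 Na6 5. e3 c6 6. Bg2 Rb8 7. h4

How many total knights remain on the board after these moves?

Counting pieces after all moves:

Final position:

  a b c d e f g h
  ─────────────────
8│· ♜ ♝ ♛ ♚ ♝ ♞ ♜│8
7│♟ ♟ · ♟ ♟ ♟ · ♟│7
6│♞ · ♟ · · · ♟ ·│6
5│· · · · · · · ·│5
4│· · · · · · · ♙│4
3│· · ♘ · ♙ · ♙ ·│3
2│♙ ♙ ♙ ♙ · ♙ ♗ ·│2
1│♖ · ♗ ♕ ♔ · ♘ ♖│1
  ─────────────────
  a b c d e f g h


4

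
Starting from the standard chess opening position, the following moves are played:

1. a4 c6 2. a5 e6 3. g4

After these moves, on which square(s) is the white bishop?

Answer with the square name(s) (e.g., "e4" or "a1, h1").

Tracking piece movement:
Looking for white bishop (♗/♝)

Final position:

  a b c d e f g h
  ─────────────────
8│♜ ♞ ♝ ♛ ♚ ♝ ♞ ♜│8
7│♟ ♟ · ♟ · ♟ ♟ ♟│7
6│· · ♟ · ♟ · · ·│6
5│♙ · · · · · · ·│5
4│· · · · · · ♙ ·│4
3│· · · · · · · ·│3
2│· ♙ ♙ ♙ ♙ ♙ · ♙│2
1│♖ ♘ ♗ ♕ ♔ ♗ ♘ ♖│1
  ─────────────────
  a b c d e f g h


c1, f1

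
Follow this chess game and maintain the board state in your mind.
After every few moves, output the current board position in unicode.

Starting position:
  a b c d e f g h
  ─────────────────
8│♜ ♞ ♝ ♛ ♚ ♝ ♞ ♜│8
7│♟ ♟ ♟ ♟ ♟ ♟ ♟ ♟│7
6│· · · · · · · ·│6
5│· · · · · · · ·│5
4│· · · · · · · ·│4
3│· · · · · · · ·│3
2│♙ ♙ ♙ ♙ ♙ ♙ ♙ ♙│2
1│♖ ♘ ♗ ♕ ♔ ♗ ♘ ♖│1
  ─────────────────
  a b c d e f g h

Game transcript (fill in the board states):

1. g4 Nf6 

  a b c d e f g h
  ─────────────────
8│♜ ♞ ♝ ♛ ♚ ♝ · ♜│8
7│♟ ♟ ♟ ♟ ♟ ♟ ♟ ♟│7
6│· · · · · ♞ · ·│6
5│· · · · · · · ·│5
4│· · · · · · ♙ ·│4
3│· · · · · · · ·│3
2│♙ ♙ ♙ ♙ ♙ ♙ · ♙│2
1│♖ ♘ ♗ ♕ ♔ ♗ ♘ ♖│1
  ─────────────────
  a b c d e f g h

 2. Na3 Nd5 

  a b c d e f g h
  ─────────────────
8│♜ ♞ ♝ ♛ ♚ ♝ · ♜│8
7│♟ ♟ ♟ ♟ ♟ ♟ ♟ ♟│7
6│· · · · · · · ·│6
5│· · · ♞ · · · ·│5
4│· · · · · · ♙ ·│4
3│♘ · · · · · · ·│3
2│♙ ♙ ♙ ♙ ♙ ♙ · ♙│2
1│♖ · ♗ ♕ ♔ ♗ ♘ ♖│1
  ─────────────────
  a b c d e f g h

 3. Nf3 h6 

  a b c d e f g h
  ─────────────────
8│♜ ♞ ♝ ♛ ♚ ♝ · ♜│8
7│♟ ♟ ♟ ♟ ♟ ♟ ♟ ·│7
6│· · · · · · · ♟│6
5│· · · ♞ · · · ·│5
4│· · · · · · ♙ ·│4
3│♘ · · · · ♘ · ·│3
2│♙ ♙ ♙ ♙ ♙ ♙ · ♙│2
1│♖ · ♗ ♕ ♔ ♗ · ♖│1
  ─────────────────
  a b c d e f g h

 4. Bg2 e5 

  a b c d e f g h
  ─────────────────
8│♜ ♞ ♝ ♛ ♚ ♝ · ♜│8
7│♟ ♟ ♟ ♟ · ♟ ♟ ·│7
6│· · · · · · · ♟│6
5│· · · ♞ ♟ · · ·│5
4│· · · · · · ♙ ·│4
3│♘ · · · · ♘ · ·│3
2│♙ ♙ ♙ ♙ ♙ ♙ ♗ ♙│2
1│♖ · ♗ ♕ ♔ · · ♖│1
  ─────────────────
  a b c d e f g h



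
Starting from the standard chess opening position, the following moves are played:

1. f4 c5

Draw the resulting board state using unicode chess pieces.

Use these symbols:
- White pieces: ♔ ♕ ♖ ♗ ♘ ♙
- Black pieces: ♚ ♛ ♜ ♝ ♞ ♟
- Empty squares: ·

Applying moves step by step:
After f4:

♜ ♞ ♝ ♛ ♚ ♝ ♞ ♜
♟ ♟ ♟ ♟ ♟ ♟ ♟ ♟
· · · · · · · ·
· · · · · · · ·
· · · · · ♙ · ·
· · · · · · · ·
♙ ♙ ♙ ♙ ♙ · ♙ ♙
♖ ♘ ♗ ♕ ♔ ♗ ♘ ♖


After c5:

♜ ♞ ♝ ♛ ♚ ♝ ♞ ♜
♟ ♟ · ♟ ♟ ♟ ♟ ♟
· · · · · · · ·
· · ♟ · · · · ·
· · · · · ♙ · ·
· · · · · · · ·
♙ ♙ ♙ ♙ ♙ · ♙ ♙
♖ ♘ ♗ ♕ ♔ ♗ ♘ ♖



  a b c d e f g h
  ─────────────────
8│♜ ♞ ♝ ♛ ♚ ♝ ♞ ♜│8
7│♟ ♟ · ♟ ♟ ♟ ♟ ♟│7
6│· · · · · · · ·│6
5│· · ♟ · · · · ·│5
4│· · · · · ♙ · ·│4
3│· · · · · · · ·│3
2│♙ ♙ ♙ ♙ ♙ · ♙ ♙│2
1│♖ ♘ ♗ ♕ ♔ ♗ ♘ ♖│1
  ─────────────────
  a b c d e f g h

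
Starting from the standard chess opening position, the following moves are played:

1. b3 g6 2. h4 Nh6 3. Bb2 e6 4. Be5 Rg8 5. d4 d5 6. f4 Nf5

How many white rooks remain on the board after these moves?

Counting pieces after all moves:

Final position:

  a b c d e f g h
  ─────────────────
8│♜ ♞ ♝ ♛ ♚ ♝ ♜ ·│8
7│♟ ♟ ♟ · · ♟ · ♟│7
6│· · · · ♟ · ♟ ·│6
5│· · · ♟ ♗ ♞ · ·│5
4│· · · ♙ · ♙ · ♙│4
3│· ♙ · · · · · ·│3
2│♙ · ♙ · ♙ · ♙ ·│2
1│♖ ♘ · ♕ ♔ ♗ ♘ ♖│1
  ─────────────────
  a b c d e f g h


2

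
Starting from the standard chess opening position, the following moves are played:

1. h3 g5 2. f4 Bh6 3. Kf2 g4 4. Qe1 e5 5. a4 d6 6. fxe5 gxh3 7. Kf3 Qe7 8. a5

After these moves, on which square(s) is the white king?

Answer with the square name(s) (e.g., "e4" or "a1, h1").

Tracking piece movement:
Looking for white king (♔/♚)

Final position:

  a b c d e f g h
  ─────────────────
8│♜ ♞ ♝ · ♚ · ♞ ♜│8
7│♟ ♟ ♟ · ♛ ♟ · ♟│7
6│· · · ♟ · · · ♝│6
5│♙ · · · ♙ · · ·│5
4│· · · · · · · ·│4
3│· · · · · ♔ · ♟│3
2│· ♙ ♙ ♙ ♙ · ♙ ·│2
1│♖ ♘ ♗ · ♕ ♗ ♘ ♖│1
  ─────────────────
  a b c d e f g h


f3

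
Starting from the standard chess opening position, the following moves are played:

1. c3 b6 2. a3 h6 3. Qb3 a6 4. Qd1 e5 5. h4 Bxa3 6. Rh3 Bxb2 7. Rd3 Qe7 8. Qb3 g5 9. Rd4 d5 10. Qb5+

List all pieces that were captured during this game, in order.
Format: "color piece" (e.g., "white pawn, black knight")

Tracking captures:
  Bxa3: captured white pawn
  Bxb2: captured white pawn

white pawn, white pawn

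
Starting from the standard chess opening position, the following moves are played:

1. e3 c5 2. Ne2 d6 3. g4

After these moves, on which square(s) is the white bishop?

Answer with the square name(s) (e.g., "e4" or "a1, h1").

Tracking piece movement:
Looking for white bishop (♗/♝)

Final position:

  a b c d e f g h
  ─────────────────
8│♜ ♞ ♝ ♛ ♚ ♝ ♞ ♜│8
7│♟ ♟ · · ♟ ♟ ♟ ♟│7
6│· · · ♟ · · · ·│6
5│· · ♟ · · · · ·│5
4│· · · · · · ♙ ·│4
3│· · · · ♙ · · ·│3
2│♙ ♙ ♙ ♙ ♘ ♙ · ♙│2
1│♖ ♘ ♗ ♕ ♔ ♗ · ♖│1
  ─────────────────
  a b c d e f g h


c1, f1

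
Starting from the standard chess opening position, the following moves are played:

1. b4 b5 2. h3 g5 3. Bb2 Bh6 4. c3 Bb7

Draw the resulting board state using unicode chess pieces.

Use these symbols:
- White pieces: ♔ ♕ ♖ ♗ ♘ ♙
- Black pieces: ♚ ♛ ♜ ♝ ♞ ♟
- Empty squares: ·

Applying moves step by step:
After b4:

♜ ♞ ♝ ♛ ♚ ♝ ♞ ♜
♟ ♟ ♟ ♟ ♟ ♟ ♟ ♟
· · · · · · · ·
· · · · · · · ·
· ♙ · · · · · ·
· · · · · · · ·
♙ · ♙ ♙ ♙ ♙ ♙ ♙
♖ ♘ ♗ ♕ ♔ ♗ ♘ ♖


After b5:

♜ ♞ ♝ ♛ ♚ ♝ ♞ ♜
♟ · ♟ ♟ ♟ ♟ ♟ ♟
· · · · · · · ·
· ♟ · · · · · ·
· ♙ · · · · · ·
· · · · · · · ·
♙ · ♙ ♙ ♙ ♙ ♙ ♙
♖ ♘ ♗ ♕ ♔ ♗ ♘ ♖


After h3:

♜ ♞ ♝ ♛ ♚ ♝ ♞ ♜
♟ · ♟ ♟ ♟ ♟ ♟ ♟
· · · · · · · ·
· ♟ · · · · · ·
· ♙ · · · · · ·
· · · · · · · ♙
♙ · ♙ ♙ ♙ ♙ ♙ ·
♖ ♘ ♗ ♕ ♔ ♗ ♘ ♖


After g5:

♜ ♞ ♝ ♛ ♚ ♝ ♞ ♜
♟ · ♟ ♟ ♟ ♟ · ♟
· · · · · · · ·
· ♟ · · · · ♟ ·
· ♙ · · · · · ·
· · · · · · · ♙
♙ · ♙ ♙ ♙ ♙ ♙ ·
♖ ♘ ♗ ♕ ♔ ♗ ♘ ♖


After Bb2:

♜ ♞ ♝ ♛ ♚ ♝ ♞ ♜
♟ · ♟ ♟ ♟ ♟ · ♟
· · · · · · · ·
· ♟ · · · · ♟ ·
· ♙ · · · · · ·
· · · · · · · ♙
♙ ♗ ♙ ♙ ♙ ♙ ♙ ·
♖ ♘ · ♕ ♔ ♗ ♘ ♖


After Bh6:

♜ ♞ ♝ ♛ ♚ · ♞ ♜
♟ · ♟ ♟ ♟ ♟ · ♟
· · · · · · · ♝
· ♟ · · · · ♟ ·
· ♙ · · · · · ·
· · · · · · · ♙
♙ ♗ ♙ ♙ ♙ ♙ ♙ ·
♖ ♘ · ♕ ♔ ♗ ♘ ♖


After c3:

♜ ♞ ♝ ♛ ♚ · ♞ ♜
♟ · ♟ ♟ ♟ ♟ · ♟
· · · · · · · ♝
· ♟ · · · · ♟ ·
· ♙ · · · · · ·
· · ♙ · · · · ♙
♙ ♗ · ♙ ♙ ♙ ♙ ·
♖ ♘ · ♕ ♔ ♗ ♘ ♖


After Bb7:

♜ ♞ · ♛ ♚ · ♞ ♜
♟ ♝ ♟ ♟ ♟ ♟ · ♟
· · · · · · · ♝
· ♟ · · · · ♟ ·
· ♙ · · · · · ·
· · ♙ · · · · ♙
♙ ♗ · ♙ ♙ ♙ ♙ ·
♖ ♘ · ♕ ♔ ♗ ♘ ♖



  a b c d e f g h
  ─────────────────
8│♜ ♞ · ♛ ♚ · ♞ ♜│8
7│♟ ♝ ♟ ♟ ♟ ♟ · ♟│7
6│· · · · · · · ♝│6
5│· ♟ · · · · ♟ ·│5
4│· ♙ · · · · · ·│4
3│· · ♙ · · · · ♙│3
2│♙ ♗ · ♙ ♙ ♙ ♙ ·│2
1│♖ ♘ · ♕ ♔ ♗ ♘ ♖│1
  ─────────────────
  a b c d e f g h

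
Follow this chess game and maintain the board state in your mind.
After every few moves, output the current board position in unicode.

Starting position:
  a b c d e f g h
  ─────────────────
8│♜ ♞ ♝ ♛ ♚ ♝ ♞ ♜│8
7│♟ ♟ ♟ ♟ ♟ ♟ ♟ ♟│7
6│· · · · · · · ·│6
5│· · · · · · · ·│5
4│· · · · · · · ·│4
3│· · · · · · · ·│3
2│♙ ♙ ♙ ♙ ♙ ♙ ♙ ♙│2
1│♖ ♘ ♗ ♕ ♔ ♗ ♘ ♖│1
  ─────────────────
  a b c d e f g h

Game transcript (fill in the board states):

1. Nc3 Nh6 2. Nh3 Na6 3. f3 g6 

  a b c d e f g h
  ─────────────────
8│♜ · ♝ ♛ ♚ ♝ · ♜│8
7│♟ ♟ ♟ ♟ ♟ ♟ · ♟│7
6│♞ · · · · · ♟ ♞│6
5│· · · · · · · ·│5
4│· · · · · · · ·│4
3│· · ♘ · · ♙ · ♘│3
2│♙ ♙ ♙ ♙ ♙ · ♙ ♙│2
1│♖ · ♗ ♕ ♔ ♗ · ♖│1
  ─────────────────
  a b c d e f g h

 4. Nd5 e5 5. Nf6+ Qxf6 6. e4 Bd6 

  a b c d e f g h
  ─────────────────
8│♜ · ♝ · ♚ · · ♜│8
7│♟ ♟ ♟ ♟ · ♟ · ♟│7
6│♞ · · ♝ · ♛ ♟ ♞│6
5│· · · · ♟ · · ·│5
4│· · · · ♙ · · ·│4
3│· · · · · ♙ · ♘│3
2│♙ ♙ ♙ ♙ · · ♙ ♙│2
1│♖ · ♗ ♕ ♔ ♗ · ♖│1
  ─────────────────
  a b c d e f g h

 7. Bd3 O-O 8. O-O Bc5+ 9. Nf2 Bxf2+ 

  a b c d e f g h
  ─────────────────
8│♜ · ♝ · · ♜ ♚ ·│8
7│♟ ♟ ♟ ♟ · ♟ · ♟│7
6│♞ · · · · ♛ ♟ ♞│6
5│· · · · ♟ · · ·│5
4│· · · · ♙ · · ·│4
3│· · · ♗ · ♙ · ·│3
2│♙ ♙ ♙ ♙ · ♝ ♙ ♙│2
1│♖ · ♗ ♕ · ♖ ♔ ·│1
  ─────────────────
  a b c d e f g h

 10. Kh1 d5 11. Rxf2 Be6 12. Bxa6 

  a b c d e f g h
  ─────────────────
8│♜ · · · · ♜ ♚ ·│8
7│♟ ♟ ♟ · · ♟ · ♟│7
6│♗ · · · ♝ ♛ ♟ ♞│6
5│· · · ♟ ♟ · · ·│5
4│· · · · ♙ · · ·│4
3│· · · · · ♙ · ·│3
2│♙ ♙ ♙ ♙ · ♖ ♙ ♙│2
1│♖ · ♗ ♕ · · · ♔│1
  ─────────────────
  a b c d e f g h
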